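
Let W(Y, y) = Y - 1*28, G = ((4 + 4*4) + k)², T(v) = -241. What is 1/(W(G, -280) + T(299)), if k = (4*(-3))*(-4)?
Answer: 1/4355 ≈ 0.00022962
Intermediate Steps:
k = 48 (k = -12*(-4) = 48)
G = 4624 (G = ((4 + 4*4) + 48)² = ((4 + 16) + 48)² = (20 + 48)² = 68² = 4624)
W(Y, y) = -28 + Y (W(Y, y) = Y - 28 = -28 + Y)
1/(W(G, -280) + T(299)) = 1/((-28 + 4624) - 241) = 1/(4596 - 241) = 1/4355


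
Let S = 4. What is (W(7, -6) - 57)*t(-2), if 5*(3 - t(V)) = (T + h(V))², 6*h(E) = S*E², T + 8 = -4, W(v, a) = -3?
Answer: 2596/3 ≈ 865.33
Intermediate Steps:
T = -12 (T = -8 - 4 = -12)
h(E) = 2*E²/3 (h(E) = (4*E²)/6 = 2*E²/3)
t(V) = 3 - (-12 + 2*V²/3)²/5
(W(7, -6) - 57)*t(-2) = (-3 - 57)*(3 - 4*(-18 + (-2)²)²/45) = -60*(3 - 4*(-18 + 4)²/45) = -60*(3 - 4/45*(-14)²) = -60*(3 - 4/45*196) = -60*(3 - 784/45) = -60*(-649/45) = 2596/3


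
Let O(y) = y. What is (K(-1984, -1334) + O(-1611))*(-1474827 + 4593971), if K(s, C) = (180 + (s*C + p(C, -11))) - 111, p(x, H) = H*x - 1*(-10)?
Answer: 8296292972912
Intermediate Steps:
p(x, H) = 10 + H*x (p(x, H) = H*x + 10 = 10 + H*x)
K(s, C) = 79 - 11*C + C*s (K(s, C) = (180 + (s*C + (10 - 11*C))) - 111 = (180 + (C*s + (10 - 11*C))) - 111 = (180 + (10 - 11*C + C*s)) - 111 = (190 - 11*C + C*s) - 111 = 79 - 11*C + C*s)
(K(-1984, -1334) + O(-1611))*(-1474827 + 4593971) = ((79 - 11*(-1334) - 1334*(-1984)) - 1611)*(-1474827 + 4593971) = ((79 + 14674 + 2646656) - 1611)*3119144 = (2661409 - 1611)*3119144 = 2659798*3119144 = 8296292972912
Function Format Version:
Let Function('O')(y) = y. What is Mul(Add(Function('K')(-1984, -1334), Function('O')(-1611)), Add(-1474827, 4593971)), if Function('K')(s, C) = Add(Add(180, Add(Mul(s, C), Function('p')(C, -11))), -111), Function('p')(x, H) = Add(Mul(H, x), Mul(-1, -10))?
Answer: 8296292972912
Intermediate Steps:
Function('p')(x, H) = Add(10, Mul(H, x)) (Function('p')(x, H) = Add(Mul(H, x), 10) = Add(10, Mul(H, x)))
Function('K')(s, C) = Add(79, Mul(-11, C), Mul(C, s)) (Function('K')(s, C) = Add(Add(180, Add(Mul(s, C), Add(10, Mul(-11, C)))), -111) = Add(Add(180, Add(Mul(C, s), Add(10, Mul(-11, C)))), -111) = Add(Add(180, Add(10, Mul(-11, C), Mul(C, s))), -111) = Add(Add(190, Mul(-11, C), Mul(C, s)), -111) = Add(79, Mul(-11, C), Mul(C, s)))
Mul(Add(Function('K')(-1984, -1334), Function('O')(-1611)), Add(-1474827, 4593971)) = Mul(Add(Add(79, Mul(-11, -1334), Mul(-1334, -1984)), -1611), Add(-1474827, 4593971)) = Mul(Add(Add(79, 14674, 2646656), -1611), 3119144) = Mul(Add(2661409, -1611), 3119144) = Mul(2659798, 3119144) = 8296292972912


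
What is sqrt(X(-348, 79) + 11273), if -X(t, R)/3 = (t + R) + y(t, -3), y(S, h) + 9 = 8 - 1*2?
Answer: sqrt(12089) ≈ 109.95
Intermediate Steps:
y(S, h) = -3 (y(S, h) = -9 + (8 - 1*2) = -9 + (8 - 2) = -9 + 6 = -3)
X(t, R) = 9 - 3*R - 3*t (X(t, R) = -3*((t + R) - 3) = -3*((R + t) - 3) = -3*(-3 + R + t) = 9 - 3*R - 3*t)
sqrt(X(-348, 79) + 11273) = sqrt((9 - 3*79 - 3*(-348)) + 11273) = sqrt((9 - 237 + 1044) + 11273) = sqrt(816 + 11273) = sqrt(12089)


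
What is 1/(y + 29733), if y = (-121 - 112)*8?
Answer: 1/27869 ≈ 3.5882e-5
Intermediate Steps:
y = -1864 (y = -233*8 = -1864)
1/(y + 29733) = 1/(-1864 + 29733) = 1/27869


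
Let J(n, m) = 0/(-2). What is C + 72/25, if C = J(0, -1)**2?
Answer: 72/25 ≈ 2.8800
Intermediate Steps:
J(n, m) = 0 (J(n, m) = 0*(-1/2) = 0)
C = 0 (C = 0**2 = 0)
C + 72/25 = 0 + 72/25 = 72/25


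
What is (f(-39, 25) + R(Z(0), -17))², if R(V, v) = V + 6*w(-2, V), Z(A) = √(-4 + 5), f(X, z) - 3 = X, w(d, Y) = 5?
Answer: 25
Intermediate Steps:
f(X, z) = 3 + X
Z(A) = 1 (Z(A) = √1 = 1)
R(V, v) = 30 + V (R(V, v) = V + 6*5 = V + 30 = 30 + V)
(f(-39, 25) + R(Z(0), -17))² = ((3 - 39) + (30 + 1))² = (-36 + 31)² = (-5)² = 25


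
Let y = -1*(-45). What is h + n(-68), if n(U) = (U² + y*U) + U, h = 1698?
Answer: 3194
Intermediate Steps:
y = 45
n(U) = U² + 46*U (n(U) = (U² + 45*U) + U = U² + 46*U)
h + n(-68) = 1698 - 68*(46 - 68) = 1698 - 68*(-22) = 1698 + 1496 = 3194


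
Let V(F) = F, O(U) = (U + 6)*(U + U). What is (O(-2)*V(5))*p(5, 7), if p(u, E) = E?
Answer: -560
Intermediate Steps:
O(U) = 2*U*(6 + U) (O(U) = (6 + U)*(2*U) = 2*U*(6 + U))
(O(-2)*V(5))*p(5, 7) = ((2*(-2)*(6 - 2))*5)*7 = ((2*(-2)*4)*5)*7 = -16*5*7 = -80*7 = -560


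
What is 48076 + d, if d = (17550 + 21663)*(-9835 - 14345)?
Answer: -948122264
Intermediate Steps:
d = -948170340 (d = 39213*(-24180) = -948170340)
48076 + d = 48076 - 948170340 = -948122264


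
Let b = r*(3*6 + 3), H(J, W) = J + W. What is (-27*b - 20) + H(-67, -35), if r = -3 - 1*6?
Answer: 4981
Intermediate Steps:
r = -9 (r = -3 - 6 = -9)
b = -189 (b = -9*(3*6 + 3) = -9*(18 + 3) = -9*21 = -189)
(-27*b - 20) + H(-67, -35) = (-27*(-189) - 20) + (-67 - 35) = (5103 - 20) - 102 = 5083 - 102 = 4981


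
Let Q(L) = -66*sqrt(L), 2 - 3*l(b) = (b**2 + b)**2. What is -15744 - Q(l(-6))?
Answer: -15744 + 22*I*sqrt(2694) ≈ -15744.0 + 1141.9*I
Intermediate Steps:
l(b) = 2/3 - (b + b**2)**2/3 (l(b) = 2/3 - (b**2 + b)**2/3 = 2/3 - (b + b**2)**2/3)
-15744 - Q(l(-6)) = -15744 - (-66)*sqrt(2/3 - 1/3*(-6)**2*(1 - 6)**2) = -15744 - (-66)*sqrt(2/3 - 1/3*36*(-5)**2) = -15744 - (-66)*sqrt(2/3 - 1/3*36*25) = -15744 - (-66)*sqrt(2/3 - 300) = -15744 - (-66)*sqrt(-898/3) = -15744 - (-66)*I*sqrt(2694)/3 = -15744 - (-22)*I*sqrt(2694) = -15744 + 22*I*sqrt(2694)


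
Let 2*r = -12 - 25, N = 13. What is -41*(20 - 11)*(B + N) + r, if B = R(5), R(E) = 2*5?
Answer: -17011/2 ≈ -8505.5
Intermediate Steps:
R(E) = 10
B = 10
r = -37/2 (r = (-12 - 25)/2 = (1/2)*(-37) = -37/2 ≈ -18.500)
-41*(20 - 11)*(B + N) + r = -41*(20 - 11)*(10 + 13) - 37/2 = -369*23 - 37/2 = -41*207 - 37/2 = -8487 - 37/2 = -17011/2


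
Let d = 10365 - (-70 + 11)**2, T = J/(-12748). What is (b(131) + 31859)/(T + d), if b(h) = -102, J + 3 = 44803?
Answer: 101209559/21928108 ≈ 4.6155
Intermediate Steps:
J = 44800 (J = -3 + 44803 = 44800)
T = -11200/3187 (T = 44800/(-12748) = 44800*(-1/12748) = -11200/3187 ≈ -3.5143)
d = 6884 (d = 10365 - 1*(-59)**2 = 10365 - 1*3481 = 10365 - 3481 = 6884)
(b(131) + 31859)/(T + d) = (-102 + 31859)/(-11200/3187 + 6884) = 31757/(21928108/3187) = 31757*(3187/21928108) = 101209559/21928108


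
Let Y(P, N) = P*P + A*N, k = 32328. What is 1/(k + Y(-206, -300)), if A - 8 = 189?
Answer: 1/15664 ≈ 6.3841e-5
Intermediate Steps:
A = 197 (A = 8 + 189 = 197)
Y(P, N) = P**2 + 197*N (Y(P, N) = P*P + 197*N = P**2 + 197*N)
1/(k + Y(-206, -300)) = 1/(32328 + ((-206)**2 + 197*(-300))) = 1/(32328 + (42436 - 59100)) = 1/(32328 - 16664) = 1/15664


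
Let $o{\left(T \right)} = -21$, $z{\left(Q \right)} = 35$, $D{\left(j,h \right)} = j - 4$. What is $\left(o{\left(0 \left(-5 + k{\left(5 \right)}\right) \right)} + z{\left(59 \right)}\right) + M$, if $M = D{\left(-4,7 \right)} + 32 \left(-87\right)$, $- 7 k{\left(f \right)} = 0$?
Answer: $-2778$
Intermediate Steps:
$k{\left(f \right)} = 0$ ($k{\left(f \right)} = \left(- \frac{1}{7}\right) 0 = 0$)
$D{\left(j,h \right)} = -4 + j$ ($D{\left(j,h \right)} = j - 4 = -4 + j$)
$M = -2792$ ($M = \left(-4 - 4\right) + 32 \left(-87\right) = -8 - 2784 = -2792$)
$\left(o{\left(0 \left(-5 + k{\left(5 \right)}\right) \right)} + z{\left(59 \right)}\right) + M = \left(-21 + 35\right) - 2792 = 14 - 2792 = -2778$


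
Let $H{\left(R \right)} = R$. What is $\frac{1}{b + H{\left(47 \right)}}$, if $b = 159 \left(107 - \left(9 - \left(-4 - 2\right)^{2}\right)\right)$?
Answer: $\frac{1}{21353} \approx 4.6832 \cdot 10^{-5}$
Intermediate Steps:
$b = 21306$ ($b = 159 \left(107 - \left(9 - \left(-6\right)^{2}\right)\right) = 159 \left(107 + \left(36 - 9\right)\right) = 159 \left(107 + 27\right) = 159 \cdot 134 = 21306$)
$\frac{1}{b + H{\left(47 \right)}} = \frac{1}{21306 + 47} = \frac{1}{21353}$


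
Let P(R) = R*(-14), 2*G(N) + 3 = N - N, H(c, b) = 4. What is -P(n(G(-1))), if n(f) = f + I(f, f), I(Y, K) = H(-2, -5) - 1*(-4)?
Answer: 91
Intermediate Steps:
I(Y, K) = 8 (I(Y, K) = 4 - 1*(-4) = 4 + 4 = 8)
G(N) = -3/2 (G(N) = -3/2 + (N - N)/2 = -3/2 + (1/2)*0 = -3/2 + 0 = -3/2)
n(f) = 8 + f (n(f) = f + 8 = 8 + f)
P(R) = -14*R
-P(n(G(-1))) = -(-14)*(8 - 3/2) = -(-14)*13/2 = -1*(-91) = 91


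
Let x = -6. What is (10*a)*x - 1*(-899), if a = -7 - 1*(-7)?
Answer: 899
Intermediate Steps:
a = 0 (a = -7 + 7 = 0)
(10*a)*x - 1*(-899) = (10*0)*(-6) - 1*(-899) = 0*(-6) + 899 = 0 + 899 = 899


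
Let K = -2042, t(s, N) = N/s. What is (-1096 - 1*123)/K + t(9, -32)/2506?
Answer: 13713991/23027634 ≈ 0.59554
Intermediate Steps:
(-1096 - 1*123)/K + t(9, -32)/2506 = (-1096 - 1*123)/(-2042) - 32/9/2506 = (-1096 - 123)*(-1/2042) - 32*⅑*(1/2506) = -1219*(-1/2042) - 32/9*1/2506 = 1219/2042 - 16/11277 = 13713991/23027634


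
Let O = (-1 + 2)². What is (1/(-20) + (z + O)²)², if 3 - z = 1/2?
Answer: 3721/25 ≈ 148.84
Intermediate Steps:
z = 5/2 (z = 3 - 1/2 = 3 - 1*½ = 3 - ½ = 5/2 ≈ 2.5000)
O = 1 (O = 1² = 1)
(1/(-20) + (z + O)²)² = (1/(-20) + (5/2 + 1)²)² = (-1/20 + (7/2)²)² = (-1/20 + 49/4)² = (61/5)² = 3721/25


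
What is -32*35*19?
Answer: -21280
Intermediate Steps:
-32*35*19 = -1120*19 = -21280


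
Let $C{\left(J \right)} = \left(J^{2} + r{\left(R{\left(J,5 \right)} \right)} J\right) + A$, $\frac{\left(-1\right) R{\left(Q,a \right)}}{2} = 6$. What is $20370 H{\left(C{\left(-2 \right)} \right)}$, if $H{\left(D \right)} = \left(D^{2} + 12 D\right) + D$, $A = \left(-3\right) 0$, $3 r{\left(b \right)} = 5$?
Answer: $\frac{556780}{3} \approx 1.8559 \cdot 10^{5}$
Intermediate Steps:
$R{\left(Q,a \right)} = -12$ ($R{\left(Q,a \right)} = \left(-2\right) 6 = -12$)
$r{\left(b \right)} = \frac{5}{3}$ ($r{\left(b \right)} = \frac{1}{3} \cdot 5 = \frac{5}{3}$)
$A = 0$
$C{\left(J \right)} = J^{2} + \frac{5 J}{3}$ ($C{\left(J \right)} = \left(J^{2} + \frac{5 J}{3}\right) + 0 = J^{2} + \frac{5 J}{3}$)
$H{\left(D \right)} = D^{2} + 13 D$
$20370 H{\left(C{\left(-2 \right)} \right)} = 20370 \cdot \frac{1}{3} \left(-2\right) \left(5 + 3 \left(-2\right)\right) \left(13 + \frac{1}{3} \left(-2\right) \left(5 + 3 \left(-2\right)\right)\right) = 20370 \cdot \frac{1}{3} \left(-2\right) \left(5 - 6\right) \left(13 + \frac{1}{3} \left(-2\right) \left(5 - 6\right)\right) = 20370 \cdot \frac{1}{3} \left(-2\right) \left(-1\right) \left(13 + \frac{1}{3} \left(-2\right) \left(-1\right)\right) = 20370 \frac{2 \left(13 + \frac{2}{3}\right)}{3} = 20370 \cdot \frac{2}{3} \cdot \frac{41}{3} = 20370 \cdot \frac{82}{9} = \frac{556780}{3}$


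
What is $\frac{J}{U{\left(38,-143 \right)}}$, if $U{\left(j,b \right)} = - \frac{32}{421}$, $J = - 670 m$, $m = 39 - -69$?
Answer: $\frac{3807945}{4} \approx 9.5199 \cdot 10^{5}$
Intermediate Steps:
$m = 108$ ($m = 39 + 69 = 108$)
$J = -72360$ ($J = \left(-670\right) 108 = -72360$)
$U{\left(j,b \right)} = - \frac{32}{421}$ ($U{\left(j,b \right)} = \left(-32\right) \frac{1}{421} = - \frac{32}{421}$)
$\frac{J}{U{\left(38,-143 \right)}} = - \frac{72360}{- \frac{32}{421}} = \left(-72360\right) \left(- \frac{421}{32}\right) = \frac{3807945}{4}$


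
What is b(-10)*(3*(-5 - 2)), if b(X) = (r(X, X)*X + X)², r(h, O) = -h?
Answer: -254100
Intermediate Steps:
b(X) = (X - X²)² (b(X) = ((-X)*X + X)² = (-X² + X)² = (X - X²)²)
b(-10)*(3*(-5 - 2)) = ((-10)²*(-1 - 10)²)*(3*(-5 - 2)) = (100*(-11)²)*(3*(-7)) = (100*121)*(-21) = 12100*(-21) = -254100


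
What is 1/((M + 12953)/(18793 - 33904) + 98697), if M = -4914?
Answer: 15111/1491402328 ≈ 1.0132e-5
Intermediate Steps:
1/((M + 12953)/(18793 - 33904) + 98697) = 1/((-4914 + 12953)/(18793 - 33904) + 98697) = 1/(8039/(-15111) + 98697) = 1/(8039*(-1/15111) + 98697) = 1/(-8039/15111 + 98697) = 1/(1491402328/15111) = 15111/1491402328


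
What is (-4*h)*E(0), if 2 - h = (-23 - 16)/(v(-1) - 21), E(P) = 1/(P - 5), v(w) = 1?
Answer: 1/25 ≈ 0.040000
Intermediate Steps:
E(P) = 1/(-5 + P)
h = 1/20 (h = 2 - (-23 - 16)/(1 - 21) = 2 - (-39)/(-20) = 2 - (-39)*(-1)/20 = 2 - 1*39/20 = 2 - 39/20 = 1/20 ≈ 0.050000)
(-4*h)*E(0) = (-4*1/20)/(-5 + 0) = -⅕/(-5) = -⅕*(-⅕) = 1/25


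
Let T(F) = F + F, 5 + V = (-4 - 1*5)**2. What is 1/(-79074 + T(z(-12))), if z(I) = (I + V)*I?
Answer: -1/80610 ≈ -1.2405e-5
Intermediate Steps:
V = 76 (V = -5 + (-4 - 1*5)**2 = -5 + (-4 - 5)**2 = -5 + (-9)**2 = -5 + 81 = 76)
z(I) = I*(76 + I) (z(I) = (I + 76)*I = (76 + I)*I = I*(76 + I))
T(F) = 2*F
1/(-79074 + T(z(-12))) = 1/(-79074 + 2*(-12*(76 - 12))) = 1/(-79074 + 2*(-12*64)) = 1/(-79074 + 2*(-768)) = 1/(-79074 - 1536) = 1/(-80610) = -1/80610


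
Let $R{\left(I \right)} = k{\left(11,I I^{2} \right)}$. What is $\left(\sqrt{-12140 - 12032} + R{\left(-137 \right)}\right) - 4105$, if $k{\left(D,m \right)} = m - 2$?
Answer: $-2575460 + 2 i \sqrt{6043} \approx -2.5755 \cdot 10^{6} + 155.47 i$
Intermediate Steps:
$k{\left(D,m \right)} = -2 + m$
$R{\left(I \right)} = -2 + I^{3}$ ($R{\left(I \right)} = -2 + I I^{2} = -2 + I^{3}$)
$\left(\sqrt{-12140 - 12032} + R{\left(-137 \right)}\right) - 4105 = \left(\sqrt{-12140 - 12032} + \left(-2 + \left(-137\right)^{3}\right)\right) - 4105 = \left(\sqrt{-24172} - 2571355\right) - 4105 = \left(2 i \sqrt{6043} - 2571355\right) - 4105 = \left(-2571355 + 2 i \sqrt{6043}\right) - 4105 = -2575460 + 2 i \sqrt{6043}$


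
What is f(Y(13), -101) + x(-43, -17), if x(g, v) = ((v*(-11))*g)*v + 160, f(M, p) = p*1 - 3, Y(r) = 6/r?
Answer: 136753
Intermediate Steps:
f(M, p) = -3 + p (f(M, p) = p - 3 = -3 + p)
x(g, v) = 160 - 11*g*v² (x(g, v) = ((-11*v)*g)*v + 160 = (-11*g*v)*v + 160 = -11*g*v² + 160 = 160 - 11*g*v²)
f(Y(13), -101) + x(-43, -17) = (-3 - 101) + (160 - 11*(-43)*(-17)²) = -104 + (160 - 11*(-43)*289) = -104 + (160 + 136697) = -104 + 136857 = 136753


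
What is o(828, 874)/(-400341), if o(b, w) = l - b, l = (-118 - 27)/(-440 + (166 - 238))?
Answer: 423791/204974592 ≈ 0.0020675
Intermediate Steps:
l = 145/512 (l = -145/(-440 - 72) = -145/(-512) = -145*(-1/512) = 145/512 ≈ 0.28320)
o(b, w) = 145/512 - b
o(828, 874)/(-400341) = (145/512 - 1*828)/(-400341) = (145/512 - 828)*(-1/400341) = -423791/512*(-1/400341) = 423791/204974592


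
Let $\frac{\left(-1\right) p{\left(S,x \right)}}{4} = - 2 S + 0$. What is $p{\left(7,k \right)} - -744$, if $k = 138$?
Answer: $800$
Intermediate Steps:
$p{\left(S,x \right)} = 8 S$ ($p{\left(S,x \right)} = - 4 \left(- 2 S + 0\right) = - 4 \left(- 2 S\right) = 8 S$)
$p{\left(7,k \right)} - -744 = 8 \cdot 7 - -744 = 56 + 744 = 800$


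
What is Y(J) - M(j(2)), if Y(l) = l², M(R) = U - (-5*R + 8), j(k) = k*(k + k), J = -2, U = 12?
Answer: -40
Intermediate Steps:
j(k) = 2*k² (j(k) = k*(2*k) = 2*k²)
M(R) = 4 + 5*R (M(R) = 12 - (-5*R + 8) = 12 - (8 - 5*R) = 12 + (-8 + 5*R) = 4 + 5*R)
Y(J) - M(j(2)) = (-2)² - (4 + 5*(2*2²)) = 4 - (4 + 5*(2*4)) = 4 - (4 + 5*8) = 4 - (4 + 40) = 4 - 1*44 = 4 - 44 = -40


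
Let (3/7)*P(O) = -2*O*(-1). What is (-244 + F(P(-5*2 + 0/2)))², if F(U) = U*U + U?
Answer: 288456256/81 ≈ 3.5612e+6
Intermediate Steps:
P(O) = 14*O/3 (P(O) = 7*(-2*O*(-1))/3 = 7*(2*O)/3 = 14*O/3)
F(U) = U + U² (F(U) = U² + U = U + U²)
(-244 + F(P(-5*2 + 0/2)))² = (-244 + (14*(-5*2 + 0/2)/3)*(1 + 14*(-5*2 + 0/2)/3))² = (-244 + (14*(-10 + 0*(½))/3)*(1 + 14*(-10 + 0*(½))/3))² = (-244 + (14*(-10 + 0)/3)*(1 + 14*(-10 + 0)/3))² = (-244 + ((14/3)*(-10))*(1 + (14/3)*(-10)))² = (-244 - 140*(1 - 140/3)/3)² = (-244 - 140/3*(-137/3))² = (-244 + 19180/9)² = (16984/9)² = 288456256/81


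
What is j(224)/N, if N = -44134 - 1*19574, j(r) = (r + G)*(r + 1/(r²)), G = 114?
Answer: -633154275/532768768 ≈ -1.1884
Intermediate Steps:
j(r) = (114 + r)*(r + r⁻²) (j(r) = (r + 114)*(r + 1/(r²)) = (114 + r)*(r + r⁻²))
N = -63708 (N = -44134 - 19574 = -63708)
j(224)/N = ((114 + 224 + 224³*(114 + 224))/224²)/(-63708) = ((114 + 224 + 11239424*338)/50176)*(-1/63708) = ((114 + 224 + 3798925312)/50176)*(-1/63708) = ((1/50176)*3798925650)*(-1/63708) = (1899462825/25088)*(-1/63708) = -633154275/532768768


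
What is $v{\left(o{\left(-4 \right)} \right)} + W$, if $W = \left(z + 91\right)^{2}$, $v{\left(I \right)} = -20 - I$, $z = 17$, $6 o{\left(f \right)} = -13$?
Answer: $\frac{69877}{6} \approx 11646.0$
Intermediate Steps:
$o{\left(f \right)} = - \frac{13}{6}$ ($o{\left(f \right)} = \frac{1}{6} \left(-13\right) = - \frac{13}{6}$)
$W = 11664$ ($W = \left(17 + 91\right)^{2} = 108^{2} = 11664$)
$v{\left(o{\left(-4 \right)} \right)} + W = \left(-20 - - \frac{13}{6}\right) + 11664 = \left(-20 + \frac{13}{6}\right) + 11664 = - \frac{107}{6} + 11664 = \frac{69877}{6}$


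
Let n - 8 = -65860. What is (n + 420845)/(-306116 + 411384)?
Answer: 354993/105268 ≈ 3.3723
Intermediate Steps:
n = -65852 (n = 8 - 65860 = -65852)
(n + 420845)/(-306116 + 411384) = (-65852 + 420845)/(-306116 + 411384) = 354993/105268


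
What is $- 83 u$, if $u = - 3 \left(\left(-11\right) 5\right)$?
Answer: $-13695$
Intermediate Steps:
$u = 165$ ($u = \left(-3\right) \left(-55\right) = 165$)
$- 83 u = \left(-83\right) 165 = -13695$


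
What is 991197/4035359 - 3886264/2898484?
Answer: -3202375440857/2924105873939 ≈ -1.0952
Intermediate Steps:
991197/4035359 - 3886264/2898484 = 991197*(1/4035359) - 3886264*1/2898484 = 991197/4035359 - 971566/724621 = -3202375440857/2924105873939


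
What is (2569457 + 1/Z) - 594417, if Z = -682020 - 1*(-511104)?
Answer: 337565936639/170916 ≈ 1.9750e+6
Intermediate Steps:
Z = -170916 (Z = -682020 + 511104 = -170916)
(2569457 + 1/Z) - 594417 = (2569457 + 1/(-170916)) - 594417 = (2569457 - 1/170916) - 594417 = 439161312611/170916 - 594417 = 337565936639/170916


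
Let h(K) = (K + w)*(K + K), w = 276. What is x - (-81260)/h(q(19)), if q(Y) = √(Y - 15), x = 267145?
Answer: 74286625/278 ≈ 2.6722e+5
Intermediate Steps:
q(Y) = √(-15 + Y)
h(K) = 2*K*(276 + K) (h(K) = (K + 276)*(K + K) = (276 + K)*(2*K) = 2*K*(276 + K))
x - (-81260)/h(q(19)) = 267145 - (-81260)/(2*√(-15 + 19)*(276 + √(-15 + 19))) = 267145 - (-81260)/(2*√4*(276 + √4)) = 267145 - (-81260)/(2*2*(276 + 2)) = 267145 - (-81260)/(2*2*278) = 267145 - (-81260)/1112 = 267145 - 1*(-20315/278) = 267145 + 20315/278 = 74286625/278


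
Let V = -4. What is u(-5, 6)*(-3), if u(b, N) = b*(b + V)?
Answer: -135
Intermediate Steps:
u(b, N) = b*(-4 + b) (u(b, N) = b*(b - 4) = b*(-4 + b))
u(-5, 6)*(-3) = -5*(-4 - 5)*(-3) = -5*(-9)*(-3) = 45*(-3) = -135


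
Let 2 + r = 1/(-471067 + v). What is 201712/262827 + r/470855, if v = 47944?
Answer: 13395591552560737/17454304288675485 ≈ 0.76747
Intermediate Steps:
r = -846247/423123 (r = -2 + 1/(-471067 + 47944) = -2 + 1/(-423123) = -2 - 1/423123 = -846247/423123 ≈ -2.0000)
201712/262827 + r/470855 = 201712/262827 - 846247/423123/470855 = 201712*(1/262827) - 846247/423123*1/470855 = 201712/262827 - 846247/199229580165 = 13395591552560737/17454304288675485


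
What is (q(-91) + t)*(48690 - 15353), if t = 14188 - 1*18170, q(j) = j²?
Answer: 143315763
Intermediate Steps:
t = -3982 (t = 14188 - 18170 = -3982)
(q(-91) + t)*(48690 - 15353) = ((-91)² - 3982)*(48690 - 15353) = (8281 - 3982)*33337 = 4299*33337 = 143315763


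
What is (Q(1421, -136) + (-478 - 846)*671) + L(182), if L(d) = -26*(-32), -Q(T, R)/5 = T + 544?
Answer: -897397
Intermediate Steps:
Q(T, R) = -2720 - 5*T (Q(T, R) = -5*(T + 544) = -5*(544 + T) = -2720 - 5*T)
L(d) = 832
(Q(1421, -136) + (-478 - 846)*671) + L(182) = ((-2720 - 5*1421) + (-478 - 846)*671) + 832 = ((-2720 - 7105) - 1324*671) + 832 = (-9825 - 888404) + 832 = -898229 + 832 = -897397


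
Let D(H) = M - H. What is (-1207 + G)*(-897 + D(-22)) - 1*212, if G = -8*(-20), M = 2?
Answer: 913819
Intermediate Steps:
D(H) = 2 - H
G = 160
(-1207 + G)*(-897 + D(-22)) - 1*212 = (-1207 + 160)*(-897 + (2 - 1*(-22))) - 1*212 = -1047*(-897 + (2 + 22)) - 212 = -1047*(-897 + 24) - 212 = -1047*(-873) - 212 = 914031 - 212 = 913819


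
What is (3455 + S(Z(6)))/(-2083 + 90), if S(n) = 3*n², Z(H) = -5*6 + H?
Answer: -5183/1993 ≈ -2.6006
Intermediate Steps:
Z(H) = -30 + H
(3455 + S(Z(6)))/(-2083 + 90) = (3455 + 3*(-30 + 6)²)/(-2083 + 90) = (3455 + 3*(-24)²)/(-1993) = (3455 + 3*576)*(-1/1993) = (3455 + 1728)*(-1/1993) = 5183*(-1/1993) = -5183/1993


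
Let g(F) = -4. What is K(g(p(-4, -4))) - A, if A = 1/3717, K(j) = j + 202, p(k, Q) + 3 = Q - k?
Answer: 735965/3717 ≈ 198.00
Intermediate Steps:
p(k, Q) = -3 + Q - k (p(k, Q) = -3 + (Q - k) = -3 + Q - k)
K(j) = 202 + j
A = 1/3717 ≈ 0.00026903
K(g(p(-4, -4))) - A = (202 - 4) - 1*1/3717 = 198 - 1/3717 = 735965/3717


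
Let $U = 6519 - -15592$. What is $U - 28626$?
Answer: $-6515$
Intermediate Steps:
$U = 22111$ ($U = 6519 + 15592 = 22111$)
$U - 28626 = 22111 - 28626 = -6515$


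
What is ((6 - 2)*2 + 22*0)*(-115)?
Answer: -920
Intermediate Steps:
((6 - 2)*2 + 22*0)*(-115) = (4*2 + 0)*(-115) = (8 + 0)*(-115) = 8*(-115) = -920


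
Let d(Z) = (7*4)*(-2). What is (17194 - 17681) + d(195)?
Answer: -543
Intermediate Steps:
d(Z) = -56 (d(Z) = 28*(-2) = -56)
(17194 - 17681) + d(195) = (17194 - 17681) - 56 = -487 - 56 = -543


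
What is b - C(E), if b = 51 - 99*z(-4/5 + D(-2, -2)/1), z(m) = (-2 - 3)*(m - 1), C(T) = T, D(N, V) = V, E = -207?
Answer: -1623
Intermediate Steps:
z(m) = 5 - 5*m (z(m) = -5*(-1 + m) = 5 - 5*m)
b = -1830 (b = 51 - 99*(5 - 5*(-4/5 - 2/1)) = 51 - 99*(5 - 5*(-4*⅕ - 2*1)) = 51 - 99*(5 - 5*(-⅘ - 2)) = 51 - 99*(5 - 5*(-14/5)) = 51 - 99*(5 + 14) = 51 - 99*19 = 51 - 1881 = -1830)
b - C(E) = -1830 - 1*(-207) = -1830 + 207 = -1623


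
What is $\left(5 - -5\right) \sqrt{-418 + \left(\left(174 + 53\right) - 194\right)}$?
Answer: $10 i \sqrt{385} \approx 196.21 i$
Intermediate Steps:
$\left(5 - -5\right) \sqrt{-418 + \left(\left(174 + 53\right) - 194\right)} = \left(5 + 5\right) \sqrt{-418 + \left(227 - 194\right)} = 10 \sqrt{-418 + 33} = 10 \sqrt{-385} = 10 i \sqrt{385}$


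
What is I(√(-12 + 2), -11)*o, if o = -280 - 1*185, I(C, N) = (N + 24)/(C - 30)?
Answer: 1395/7 + 93*I*√10/14 ≈ 199.29 + 21.007*I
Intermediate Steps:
I(C, N) = (24 + N)/(-30 + C)
o = -465 (o = -280 - 185 = -465)
I(√(-12 + 2), -11)*o = ((24 - 11)/(-30 + √(-12 + 2)))*(-465) = (13/(-30 + √(-10)))*(-465) = (13/(-30 + I*√10))*(-465) = -6045/(-30 + I*√10)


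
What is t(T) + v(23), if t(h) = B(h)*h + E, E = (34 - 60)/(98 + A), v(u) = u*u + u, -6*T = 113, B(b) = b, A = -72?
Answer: 32605/36 ≈ 905.69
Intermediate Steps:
T = -113/6 (T = -1/6*113 = -113/6 ≈ -18.833)
v(u) = u + u**2 (v(u) = u**2 + u = u + u**2)
E = -1 (E = (34 - 60)/(98 - 72) = -26/26 = -26*1/26 = -1)
t(h) = -1 + h**2 (t(h) = h*h - 1 = h**2 - 1 = -1 + h**2)
t(T) + v(23) = (-1 + (-113/6)**2) + 23*(1 + 23) = (-1 + 12769/36) + 23*24 = 12733/36 + 552 = 32605/36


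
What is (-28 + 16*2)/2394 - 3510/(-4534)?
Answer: 2105269/2713599 ≈ 0.77582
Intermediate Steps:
(-28 + 16*2)/2394 - 3510/(-4534) = (-28 + 32)*(1/2394) - 3510*(-1/4534) = 4*(1/2394) + 1755/2267 = 2/1197 + 1755/2267 = 2105269/2713599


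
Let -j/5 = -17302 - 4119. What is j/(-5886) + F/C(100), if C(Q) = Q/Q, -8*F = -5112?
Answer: 3654049/5886 ≈ 620.80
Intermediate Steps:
F = 639 (F = -⅛*(-5112) = 639)
C(Q) = 1
j = 107105 (j = -5*(-17302 - 4119) = -5*(-21421) = 107105)
j/(-5886) + F/C(100) = 107105/(-5886) + 639/1 = 107105*(-1/5886) + 639*1 = -107105/5886 + 639 = 3654049/5886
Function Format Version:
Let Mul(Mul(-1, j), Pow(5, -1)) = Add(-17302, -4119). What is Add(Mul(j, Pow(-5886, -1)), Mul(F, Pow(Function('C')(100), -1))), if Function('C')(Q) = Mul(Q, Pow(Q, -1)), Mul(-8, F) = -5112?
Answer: Rational(3654049, 5886) ≈ 620.80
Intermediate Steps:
F = 639 (F = Mul(Rational(-1, 8), -5112) = 639)
Function('C')(Q) = 1
j = 107105 (j = Mul(-5, Add(-17302, -4119)) = Mul(-5, -21421) = 107105)
Add(Mul(j, Pow(-5886, -1)), Mul(F, Pow(Function('C')(100), -1))) = Add(Mul(107105, Pow(-5886, -1)), Mul(639, Pow(1, -1))) = Add(Mul(107105, Rational(-1, 5886)), Mul(639, 1)) = Add(Rational(-107105, 5886), 639) = Rational(3654049, 5886)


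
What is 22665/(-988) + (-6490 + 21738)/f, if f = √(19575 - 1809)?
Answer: -22665/988 + 7624*√1974/2961 ≈ 91.458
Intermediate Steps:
f = 3*√1974 (f = √17766 = 3*√1974 ≈ 133.29)
22665/(-988) + (-6490 + 21738)/f = 22665/(-988) + (-6490 + 21738)/((3*√1974)) = 22665*(-1/988) + 15248*(√1974/5922) = -22665/988 + 7624*√1974/2961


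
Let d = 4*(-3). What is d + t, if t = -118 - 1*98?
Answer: -228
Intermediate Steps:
d = -12
t = -216 (t = -118 - 98 = -216)
d + t = -12 - 216 = -228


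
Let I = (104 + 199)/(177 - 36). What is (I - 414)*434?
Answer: -8400938/47 ≈ -1.7874e+5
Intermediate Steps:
I = 101/47 (I = 303/141 = 303*(1/141) = 101/47 ≈ 2.1489)
(I - 414)*434 = (101/47 - 414)*434 = -19357/47*434 = -8400938/47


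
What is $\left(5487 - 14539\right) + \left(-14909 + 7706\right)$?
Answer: $-16255$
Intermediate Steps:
$\left(5487 - 14539\right) + \left(-14909 + 7706\right) = \left(5487 - 14539\right) - 7203 = -9052 - 7203 = -16255$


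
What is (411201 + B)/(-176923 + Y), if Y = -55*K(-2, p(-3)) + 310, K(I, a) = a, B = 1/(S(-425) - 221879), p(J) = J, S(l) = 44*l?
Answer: -49463162689/21224841696 ≈ -2.3304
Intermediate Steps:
B = -1/240579 (B = 1/(44*(-425) - 221879) = 1/(-18700 - 221879) = 1/(-240579) = -1/240579 ≈ -4.1566e-6)
Y = 475 (Y = -55*(-3) + 310 = 165 + 310 = 475)
(411201 + B)/(-176923 + Y) = (411201 - 1/240579)/(-176923 + 475) = (98926325378/240579)/(-176448) = (98926325378/240579)*(-1/176448) = -49463162689/21224841696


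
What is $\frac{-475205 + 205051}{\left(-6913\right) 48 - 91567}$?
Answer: $\frac{270154}{423391} \approx 0.63807$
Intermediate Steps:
$\frac{-475205 + 205051}{\left(-6913\right) 48 - 91567} = - \frac{270154}{-331824 - 91567} = - \frac{270154}{-423391} = \left(-270154\right) \left(- \frac{1}{423391}\right) = \frac{270154}{423391}$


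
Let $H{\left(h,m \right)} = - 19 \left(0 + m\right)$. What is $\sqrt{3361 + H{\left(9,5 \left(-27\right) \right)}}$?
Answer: $\sqrt{5926} \approx 76.98$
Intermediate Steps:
$H{\left(h,m \right)} = - 19 m$
$\sqrt{3361 + H{\left(9,5 \left(-27\right) \right)}} = \sqrt{3361 - 19 \cdot 5 \left(-27\right)} = \sqrt{3361 - -2565} = \sqrt{3361 + 2565} = \sqrt{5926}$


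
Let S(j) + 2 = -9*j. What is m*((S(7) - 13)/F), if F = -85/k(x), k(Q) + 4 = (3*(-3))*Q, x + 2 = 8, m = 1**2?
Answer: -4524/85 ≈ -53.224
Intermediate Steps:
m = 1
x = 6 (x = -2 + 8 = 6)
k(Q) = -4 - 9*Q (k(Q) = -4 + (3*(-3))*Q = -4 - 9*Q)
S(j) = -2 - 9*j
F = 85/58 (F = -85/(-4 - 9*6) = -85/(-4 - 54) = -85/(-58) = -85*(-1/58) = 85/58 ≈ 1.4655)
m*((S(7) - 13)/F) = 1*(((-2 - 9*7) - 13)/(85/58)) = 1*(((-2 - 63) - 13)*(58/85)) = 1*((-65 - 13)*(58/85)) = 1*(-78*58/85) = 1*(-4524/85) = -4524/85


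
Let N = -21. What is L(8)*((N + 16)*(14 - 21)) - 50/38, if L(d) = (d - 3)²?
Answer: 16600/19 ≈ 873.68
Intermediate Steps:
L(d) = (-3 + d)²
L(8)*((N + 16)*(14 - 21)) - 50/38 = (-3 + 8)²*((-21 + 16)*(14 - 21)) - 50/38 = 5²*(-5*(-7)) - 50*1/38 = 25*35 - 25/19 = 875 - 25/19 = 16600/19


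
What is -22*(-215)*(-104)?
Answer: -491920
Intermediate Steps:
-22*(-215)*(-104) = 4730*(-104) = -491920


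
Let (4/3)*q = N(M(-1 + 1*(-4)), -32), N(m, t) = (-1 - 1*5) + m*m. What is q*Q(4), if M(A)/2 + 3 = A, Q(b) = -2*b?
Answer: -1500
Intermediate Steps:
M(A) = -6 + 2*A
N(m, t) = -6 + m² (N(m, t) = (-1 - 5) + m² = -6 + m²)
q = 375/2 (q = 3*(-6 + (-6 + 2*(-1 + 1*(-4)))²)/4 = 3*(-6 + (-6 + 2*(-1 - 4))²)/4 = 3*(-6 + (-6 + 2*(-5))²)/4 = 3*(-6 + (-6 - 10)²)/4 = 3*(-6 + (-16)²)/4 = 3*(-6 + 256)/4 = (¾)*250 = 375/2 ≈ 187.50)
q*Q(4) = 375*(-2*4)/2 = (375/2)*(-8) = -1500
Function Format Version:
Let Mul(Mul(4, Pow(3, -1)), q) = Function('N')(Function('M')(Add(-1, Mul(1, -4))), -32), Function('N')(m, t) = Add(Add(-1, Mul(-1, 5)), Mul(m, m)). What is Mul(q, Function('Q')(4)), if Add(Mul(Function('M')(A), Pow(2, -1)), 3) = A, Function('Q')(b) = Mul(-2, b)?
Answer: -1500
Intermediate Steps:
Function('M')(A) = Add(-6, Mul(2, A))
Function('N')(m, t) = Add(-6, Pow(m, 2)) (Function('N')(m, t) = Add(Add(-1, -5), Pow(m, 2)) = Add(-6, Pow(m, 2)))
q = Rational(375, 2) (q = Mul(Rational(3, 4), Add(-6, Pow(Add(-6, Mul(2, Add(-1, Mul(1, -4)))), 2))) = Mul(Rational(3, 4), Add(-6, Pow(Add(-6, Mul(2, Add(-1, -4))), 2))) = Mul(Rational(3, 4), Add(-6, Pow(Add(-6, Mul(2, -5)), 2))) = Mul(Rational(3, 4), Add(-6, Pow(Add(-6, -10), 2))) = Mul(Rational(3, 4), Add(-6, Pow(-16, 2))) = Mul(Rational(3, 4), Add(-6, 256)) = Mul(Rational(3, 4), 250) = Rational(375, 2) ≈ 187.50)
Mul(q, Function('Q')(4)) = Mul(Rational(375, 2), Mul(-2, 4)) = Mul(Rational(375, 2), -8) = -1500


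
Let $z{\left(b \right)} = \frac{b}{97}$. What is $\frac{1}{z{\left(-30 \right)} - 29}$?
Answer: $- \frac{97}{2843} \approx -0.034119$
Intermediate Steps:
$z{\left(b \right)} = \frac{b}{97}$ ($z{\left(b \right)} = b \frac{1}{97} = \frac{b}{97}$)
$\frac{1}{z{\left(-30 \right)} - 29} = \frac{1}{\frac{1}{97} \left(-30\right) - 29} = \frac{1}{- \frac{30}{97} - 29} = \frac{1}{- \frac{2843}{97}} = - \frac{97}{2843}$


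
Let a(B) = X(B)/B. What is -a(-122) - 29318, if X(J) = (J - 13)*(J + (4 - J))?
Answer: -1788668/61 ≈ -29322.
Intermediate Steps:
X(J) = -52 + 4*J (X(J) = (-13 + J)*4 = -52 + 4*J)
a(B) = (-52 + 4*B)/B
-a(-122) - 29318 = -(4 - 52/(-122)) - 29318 = -(4 - 52*(-1/122)) - 29318 = -(4 + 26/61) - 29318 = -1*270/61 - 29318 = -270/61 - 29318 = -1788668/61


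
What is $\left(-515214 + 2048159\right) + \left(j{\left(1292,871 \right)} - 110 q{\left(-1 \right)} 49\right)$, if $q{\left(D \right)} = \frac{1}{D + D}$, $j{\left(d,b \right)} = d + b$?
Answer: $1537803$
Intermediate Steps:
$j{\left(d,b \right)} = b + d$
$q{\left(D \right)} = \frac{1}{2 D}$
$\left(-515214 + 2048159\right) + \left(j{\left(1292,871 \right)} - 110 q{\left(-1 \right)} 49\right) = \left(-515214 + 2048159\right) + \left(\left(871 + 1292\right) - 110 \frac{1}{2 \left(-1\right)} 49\right) = 1532945 - \left(-2163 + 110 \cdot \frac{1}{2} \left(-1\right) 49\right) = 1532945 - \left(-2163 + 110 \left(- \frac{1}{2}\right) 49\right) = 1532945 - \left(-2163 - 2695\right) = 1532945 + \left(2163 - -2695\right) = 1532945 + \left(2163 + 2695\right) = 1532945 + 4858 = 1537803$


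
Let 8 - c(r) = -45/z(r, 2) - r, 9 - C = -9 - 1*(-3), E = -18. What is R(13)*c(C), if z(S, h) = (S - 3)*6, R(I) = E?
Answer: -1701/4 ≈ -425.25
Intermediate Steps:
R(I) = -18
z(S, h) = -18 + 6*S (z(S, h) = (-3 + S)*6 = -18 + 6*S)
C = 15 (C = 9 - (-9 - 1*(-3)) = 9 - (-9 + 3) = 9 - 1*(-6) = 9 + 6 = 15)
c(r) = 8 + r + 45/(-18 + 6*r) (c(r) = 8 - (-45/(-18 + 6*r) - r) = 8 - (-r - 45/(-18 + 6*r)) = 8 + (r + 45/(-18 + 6*r)) = 8 + r + 45/(-18 + 6*r))
R(13)*c(C) = -18*(15/2 + (-3 + 15)*(8 + 15))/(-3 + 15) = -18*(15/2 + 12*23)/12 = -3*(15/2 + 276)/2 = -3*567/(2*2) = -18*189/8 = -1701/4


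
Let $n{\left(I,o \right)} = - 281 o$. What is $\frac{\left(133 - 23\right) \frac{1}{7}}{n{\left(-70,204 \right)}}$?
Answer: $- \frac{55}{200634} \approx -0.00027413$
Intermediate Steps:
$\frac{\left(133 - 23\right) \frac{1}{7}}{n{\left(-70,204 \right)}} = \frac{\left(133 - 23\right) \frac{1}{7}}{\left(-281\right) 204} = \frac{110 \cdot \frac{1}{7}}{-57324} = \frac{110}{7} \left(- \frac{1}{57324}\right) = - \frac{55}{200634}$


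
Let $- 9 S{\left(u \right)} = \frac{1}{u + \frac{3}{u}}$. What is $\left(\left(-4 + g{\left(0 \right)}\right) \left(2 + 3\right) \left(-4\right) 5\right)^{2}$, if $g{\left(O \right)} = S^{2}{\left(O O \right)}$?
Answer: $160000$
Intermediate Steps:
$S{\left(u \right)} = - \frac{1}{9 \left(u + \frac{3}{u}\right)}$
$g{\left(O \right)} = \frac{O^{4}}{\left(27 + 9 O^{4}\right)^{2}}$ ($g{\left(O \right)} = \left(- \frac{O O}{27 + 9 \left(O O\right)^{2}}\right)^{2} = \left(- \frac{O^{2}}{27 + 9 \left(O^{2}\right)^{2}}\right)^{2} = \left(- \frac{O^{2}}{27 + 9 O^{4}}\right)^{2} = \frac{O^{4}}{\left(27 + 9 O^{4}\right)^{2}}$)
$\left(\left(-4 + g{\left(0 \right)}\right) \left(2 + 3\right) \left(-4\right) 5\right)^{2} = \left(\left(-4 + \frac{0^{4}}{81 \left(3 + 0^{4}\right)^{2}}\right) \left(2 + 3\right) \left(-4\right) 5\right)^{2} = \left(\left(-4 + \frac{1}{81} \cdot 0 \frac{1}{\left(3 + 0\right)^{2}}\right) 5 \left(-4\right) 5\right)^{2} = \left(\left(-4 + \frac{1}{81} \cdot 0 \cdot \frac{1}{9}\right) 5 \left(-4\right) 5\right)^{2} = \left(\left(-4 + 0\right) 5 \left(-4\right) 5\right)^{2} = \left(\left(-4\right) 5 \left(-4\right) 5\right)^{2} = \left(\left(-20\right) \left(-4\right) 5\right)^{2} = \left(80 \cdot 5\right)^{2} = 400^{2} = 160000$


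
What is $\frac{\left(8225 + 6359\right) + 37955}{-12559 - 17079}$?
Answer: $- \frac{52539}{29638} \approx -1.7727$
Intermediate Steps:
$\frac{\left(8225 + 6359\right) + 37955}{-12559 - 17079} = \frac{14584 + 37955}{-29638} = 52539 \left(- \frac{1}{29638}\right) = - \frac{52539}{29638}$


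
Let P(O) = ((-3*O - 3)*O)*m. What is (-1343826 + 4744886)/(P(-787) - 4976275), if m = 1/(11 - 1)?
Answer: -4251325/6452312 ≈ -0.65888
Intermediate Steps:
m = ⅒ (m = 1/10 = ⅒ ≈ 0.10000)
P(O) = O*(-3 - 3*O)/10 (P(O) = ((-3*O - 3)*O)*(⅒) = ((-3 - 3*O)*O)*(⅒) = (O*(-3 - 3*O))*(⅒) = O*(-3 - 3*O)/10)
(-1343826 + 4744886)/(P(-787) - 4976275) = (-1343826 + 4744886)/(-3/10*(-787)*(1 - 787) - 4976275) = 3401060/(-3/10*(-787)*(-786) - 4976275) = 3401060/(-927873/5 - 4976275) = 3401060/(-25809248/5) = 3401060*(-5/25809248) = -4251325/6452312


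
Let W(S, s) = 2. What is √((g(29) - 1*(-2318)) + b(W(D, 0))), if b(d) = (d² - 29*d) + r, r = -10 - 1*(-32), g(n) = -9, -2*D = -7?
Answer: 3*√253 ≈ 47.718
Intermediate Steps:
D = 7/2 (D = -½*(-7) = 7/2 ≈ 3.5000)
r = 22 (r = -10 + 32 = 22)
b(d) = 22 + d² - 29*d (b(d) = (d² - 29*d) + 22 = 22 + d² - 29*d)
√((g(29) - 1*(-2318)) + b(W(D, 0))) = √((-9 - 1*(-2318)) + (22 + 2² - 29*2)) = √((-9 + 2318) + (22 + 4 - 58)) = √(2309 - 32) = √2277 = 3*√253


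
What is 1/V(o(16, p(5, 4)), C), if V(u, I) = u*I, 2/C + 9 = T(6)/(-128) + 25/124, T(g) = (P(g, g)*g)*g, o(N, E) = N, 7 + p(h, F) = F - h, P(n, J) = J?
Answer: -5201/15872 ≈ -0.32768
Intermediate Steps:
p(h, F) = -7 + F - h (p(h, F) = -7 + (F - h) = -7 + F - h)
T(g) = g**3 (T(g) = (g*g)*g = g**2*g = g**3)
C = -992/5201 (C = 2/(-9 + (6**3/(-128) + 25/124)) = 2/(-9 + (216*(-1/128) + 25*(1/124))) = 2/(-9 + (-27/16 + 25/124)) = 2/(-9 - 737/496) = 2/(-5201/496) = 2*(-496/5201) = -992/5201 ≈ -0.19073)
V(u, I) = I*u
1/V(o(16, p(5, 4)), C) = 1/(-992/5201*16) = 1/(-15872/5201) = -5201/15872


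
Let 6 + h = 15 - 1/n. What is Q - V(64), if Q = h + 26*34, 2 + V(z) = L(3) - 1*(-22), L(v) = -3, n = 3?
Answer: 2627/3 ≈ 875.67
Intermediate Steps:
h = 26/3 (h = -6 + (15 - 1/3) = -6 + (15 - 1*⅓) = -6 + (15 - ⅓) = -6 + 44/3 = 26/3 ≈ 8.6667)
V(z) = 17 (V(z) = -2 + (-3 - 1*(-22)) = -2 + (-3 + 22) = -2 + 19 = 17)
Q = 2678/3 (Q = 26/3 + 26*34 = 26/3 + 884 = 2678/3 ≈ 892.67)
Q - V(64) = 2678/3 - 1*17 = 2678/3 - 17 = 2627/3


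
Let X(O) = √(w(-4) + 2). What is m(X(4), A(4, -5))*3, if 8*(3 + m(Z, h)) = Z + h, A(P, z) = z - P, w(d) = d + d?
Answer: -99/8 + 3*I*√6/8 ≈ -12.375 + 0.91856*I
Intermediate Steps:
w(d) = 2*d
X(O) = I*√6 (X(O) = √(2*(-4) + 2) = √(-8 + 2) = √(-6) = I*√6)
m(Z, h) = -3 + Z/8 + h/8 (m(Z, h) = -3 + (Z + h)/8 = -3 + (Z/8 + h/8) = -3 + Z/8 + h/8)
m(X(4), A(4, -5))*3 = (-3 + (I*√6)/8 + (-5 - 1*4)/8)*3 = (-3 + I*√6/8 + (-5 - 4)/8)*3 = (-3 + I*√6/8 + (⅛)*(-9))*3 = (-3 + I*√6/8 - 9/8)*3 = (-33/8 + I*√6/8)*3 = -99/8 + 3*I*√6/8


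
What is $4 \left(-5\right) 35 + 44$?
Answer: $-656$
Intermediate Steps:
$4 \left(-5\right) 35 + 44 = \left(-20\right) 35 + 44 = -700 + 44 = -656$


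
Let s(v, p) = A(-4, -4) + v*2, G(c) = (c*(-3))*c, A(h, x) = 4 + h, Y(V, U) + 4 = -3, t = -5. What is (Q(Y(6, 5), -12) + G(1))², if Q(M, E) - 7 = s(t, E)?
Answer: 36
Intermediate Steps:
Y(V, U) = -7 (Y(V, U) = -4 - 3 = -7)
G(c) = -3*c² (G(c) = (-3*c)*c = -3*c²)
s(v, p) = 2*v (s(v, p) = (4 - 4) + v*2 = 0 + 2*v = 2*v)
Q(M, E) = -3 (Q(M, E) = 7 + 2*(-5) = 7 - 10 = -3)
(Q(Y(6, 5), -12) + G(1))² = (-3 - 3*1²)² = (-3 - 3*1)² = (-3 - 3)² = (-6)² = 36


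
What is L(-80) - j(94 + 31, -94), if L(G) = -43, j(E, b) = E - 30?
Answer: -138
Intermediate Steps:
j(E, b) = -30 + E
L(-80) - j(94 + 31, -94) = -43 - (-30 + (94 + 31)) = -43 - (-30 + 125) = -43 - 1*95 = -43 - 95 = -138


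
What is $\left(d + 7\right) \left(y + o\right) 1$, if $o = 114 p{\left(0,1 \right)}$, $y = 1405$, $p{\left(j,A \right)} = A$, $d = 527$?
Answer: $811146$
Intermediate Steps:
$o = 114$ ($o = 114 \cdot 1 = 114$)
$\left(d + 7\right) \left(y + o\right) 1 = \left(527 + 7\right) \left(1405 + 114\right) 1 = 534 \cdot 1519 \cdot 1 = 811146 \cdot 1 = 811146$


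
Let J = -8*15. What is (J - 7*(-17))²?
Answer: 1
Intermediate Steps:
J = -120
(J - 7*(-17))² = (-120 - 7*(-17))² = (-120 + 119)² = (-1)² = 1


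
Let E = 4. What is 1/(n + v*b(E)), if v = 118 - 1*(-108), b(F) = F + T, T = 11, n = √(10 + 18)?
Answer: 1695/5746036 - √7/5746036 ≈ 0.00029453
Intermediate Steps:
n = 2*√7 (n = √28 = 2*√7 ≈ 5.2915)
b(F) = 11 + F (b(F) = F + 11 = 11 + F)
v = 226 (v = 118 + 108 = 226)
1/(n + v*b(E)) = 1/(2*√7 + 226*(11 + 4)) = 1/(2*√7 + 226*15) = 1/(2*√7 + 3390) = 1/(3390 + 2*√7)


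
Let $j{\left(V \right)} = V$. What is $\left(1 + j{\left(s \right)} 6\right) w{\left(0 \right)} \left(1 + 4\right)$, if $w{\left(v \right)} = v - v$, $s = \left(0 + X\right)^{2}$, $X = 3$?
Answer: $0$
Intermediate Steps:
$s = 9$ ($s = \left(0 + 3\right)^{2} = 3^{2} = 9$)
$w{\left(v \right)} = 0$
$\left(1 + j{\left(s \right)} 6\right) w{\left(0 \right)} \left(1 + 4\right) = \left(1 + 9 \cdot 6\right) 0 \left(1 + 4\right) = \left(1 + 54\right) 0 \cdot 5 = 55 \cdot 0 \cdot 5 = 0 \cdot 5 = 0$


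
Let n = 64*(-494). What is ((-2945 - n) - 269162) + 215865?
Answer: -24626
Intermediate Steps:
n = -31616
((-2945 - n) - 269162) + 215865 = ((-2945 - 1*(-31616)) - 269162) + 215865 = ((-2945 + 31616) - 269162) + 215865 = (28671 - 269162) + 215865 = -240491 + 215865 = -24626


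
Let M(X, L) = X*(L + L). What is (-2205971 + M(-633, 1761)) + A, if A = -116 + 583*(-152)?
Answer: -4524129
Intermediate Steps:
A = -88732 (A = -116 - 88616 = -88732)
M(X, L) = 2*L*X (M(X, L) = X*(2*L) = 2*L*X)
(-2205971 + M(-633, 1761)) + A = (-2205971 + 2*1761*(-633)) - 88732 = (-2205971 - 2229426) - 88732 = -4435397 - 88732 = -4524129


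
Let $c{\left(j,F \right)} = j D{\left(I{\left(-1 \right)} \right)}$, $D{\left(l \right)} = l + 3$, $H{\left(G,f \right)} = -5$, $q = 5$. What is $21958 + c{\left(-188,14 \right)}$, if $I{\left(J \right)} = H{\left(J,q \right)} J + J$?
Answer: $20642$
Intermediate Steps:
$I{\left(J \right)} = - 4 J$ ($I{\left(J \right)} = - 5 J + J = - 4 J$)
$D{\left(l \right)} = 3 + l$
$c{\left(j,F \right)} = 7 j$ ($c{\left(j,F \right)} = j \left(3 - -4\right) = j \left(3 + 4\right) = j 7 = 7 j$)
$21958 + c{\left(-188,14 \right)} = 21958 + 7 \left(-188\right) = 21958 - 1316 = 20642$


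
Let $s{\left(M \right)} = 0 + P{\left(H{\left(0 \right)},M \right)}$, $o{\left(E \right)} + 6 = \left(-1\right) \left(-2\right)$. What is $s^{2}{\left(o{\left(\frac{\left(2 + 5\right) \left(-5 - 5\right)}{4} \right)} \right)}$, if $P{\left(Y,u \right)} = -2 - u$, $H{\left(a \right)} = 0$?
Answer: $4$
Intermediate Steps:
$o{\left(E \right)} = -4$ ($o{\left(E \right)} = -6 - -2 = -6 + 2 = -4$)
$s{\left(M \right)} = -2 - M$ ($s{\left(M \right)} = 0 - \left(2 + M\right) = -2 - M$)
$s^{2}{\left(o{\left(\frac{\left(2 + 5\right) \left(-5 - 5\right)}{4} \right)} \right)} = \left(-2 - -4\right)^{2} = \left(-2 + 4\right)^{2} = 2^{2} = 4$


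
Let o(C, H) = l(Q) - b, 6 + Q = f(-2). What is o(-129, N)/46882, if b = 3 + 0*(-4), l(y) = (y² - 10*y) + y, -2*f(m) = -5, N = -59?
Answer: 163/187528 ≈ 0.00086920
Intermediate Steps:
f(m) = 5/2 (f(m) = -½*(-5) = 5/2)
Q = -7/2 (Q = -6 + 5/2 = -7/2 ≈ -3.5000)
l(y) = y² - 9*y
b = 3 (b = 3 + 0 = 3)
o(C, H) = 163/4 (o(C, H) = -7*(-9 - 7/2)/2 - 1*3 = -7/2*(-25/2) - 3 = 175/4 - 3 = 163/4)
o(-129, N)/46882 = (163/4)/46882 = (163/4)*(1/46882) = 163/187528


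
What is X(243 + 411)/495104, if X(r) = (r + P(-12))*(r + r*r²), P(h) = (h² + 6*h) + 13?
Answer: 103359096201/247552 ≈ 4.1753e+5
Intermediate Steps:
P(h) = 13 + h² + 6*h
X(r) = (85 + r)*(r + r³) (X(r) = (r + (13 + (-12)² + 6*(-12)))*(r + r*r²) = (r + (13 + 144 - 72))*(r + r³) = (r + 85)*(r + r³) = (85 + r)*(r + r³))
X(243 + 411)/495104 = ((243 + 411)*(85 + (243 + 411) + (243 + 411)³ + 85*(243 + 411)²))/495104 = (654*(85 + 654 + 654³ + 85*654²))*(1/495104) = (654*(85 + 654 + 279726264 + 85*427716))*(1/495104) = (654*(85 + 654 + 279726264 + 36355860))*(1/495104) = (654*316082863)*(1/495104) = 206718192402*(1/495104) = 103359096201/247552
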